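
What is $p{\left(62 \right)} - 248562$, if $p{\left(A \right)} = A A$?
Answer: $-244718$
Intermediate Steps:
$p{\left(A \right)} = A^{2}$
$p{\left(62 \right)} - 248562 = 62^{2} - 248562 = 3844 - 248562 = -244718$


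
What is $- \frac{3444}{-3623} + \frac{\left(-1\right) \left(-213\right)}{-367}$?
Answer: $\frac{492249}{1329641} \approx 0.37021$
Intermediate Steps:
$- \frac{3444}{-3623} + \frac{\left(-1\right) \left(-213\right)}{-367} = \left(-3444\right) \left(- \frac{1}{3623}\right) + 213 \left(- \frac{1}{367}\right) = \frac{3444}{3623} - \frac{213}{367} = \frac{492249}{1329641}$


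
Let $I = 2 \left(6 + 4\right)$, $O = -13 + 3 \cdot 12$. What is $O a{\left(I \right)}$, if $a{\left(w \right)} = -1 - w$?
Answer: $-483$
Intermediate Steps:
$O = 23$ ($O = -13 + 36 = 23$)
$I = 20$ ($I = 2 \cdot 10 = 20$)
$O a{\left(I \right)} = 23 \left(-1 - 20\right) = 23 \left(-21\right) = -483$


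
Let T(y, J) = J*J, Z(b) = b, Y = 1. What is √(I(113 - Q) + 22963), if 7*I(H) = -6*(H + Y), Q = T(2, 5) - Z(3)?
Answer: √1121323/7 ≈ 151.28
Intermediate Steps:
T(y, J) = J²
Q = 22 (Q = 5² - 1*3 = 25 - 3 = 22)
I(H) = -6/7 - 6*H/7 (I(H) = (-6*(H + 1))/7 = (-6*(1 + H))/7 = (-6 - 6*H)/7 = -6/7 - 6*H/7)
√(I(113 - Q) + 22963) = √((-6/7 - 6*(113 - 1*22)/7) + 22963) = √((-6/7 - 6*(113 - 22)/7) + 22963) = √((-6/7 - 6/7*91) + 22963) = √((-6/7 - 78) + 22963) = √(-552/7 + 22963) = √(160189/7) = √1121323/7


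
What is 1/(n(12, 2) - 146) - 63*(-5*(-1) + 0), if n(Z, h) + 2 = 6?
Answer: -44731/142 ≈ -315.01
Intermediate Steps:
n(Z, h) = 4 (n(Z, h) = -2 + 6 = 4)
1/(n(12, 2) - 146) - 63*(-5*(-1) + 0) = 1/(4 - 146) - 63*(-5*(-1) + 0) = 1/(-142) - 63*(5 + 0) = -1/142 - 63*5 = -1/142 - 315 = -44731/142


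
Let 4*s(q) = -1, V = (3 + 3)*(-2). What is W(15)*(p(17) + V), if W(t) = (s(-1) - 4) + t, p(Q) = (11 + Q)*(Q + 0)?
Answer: 4988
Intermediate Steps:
p(Q) = Q*(11 + Q) (p(Q) = (11 + Q)*Q = Q*(11 + Q))
V = -12 (V = 6*(-2) = -12)
s(q) = -¼ (s(q) = (¼)*(-1) = -¼)
W(t) = -17/4 + t (W(t) = (-¼ - 4) + t = -17/4 + t)
W(15)*(p(17) + V) = (-17/4 + 15)*(17*(11 + 17) - 12) = 43*(17*28 - 12)/4 = 43*(476 - 12)/4 = (43/4)*464 = 4988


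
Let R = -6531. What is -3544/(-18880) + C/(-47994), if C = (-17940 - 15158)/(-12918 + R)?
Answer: 10879834981/57971245320 ≈ 0.18768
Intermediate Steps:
C = 33098/19449 (C = (-17940 - 15158)/(-12918 - 6531) = -33098/(-19449) = -33098*(-1/19449) = 33098/19449 ≈ 1.7018)
-3544/(-18880) + C/(-47994) = -3544/(-18880) + (33098/19449)/(-47994) = -3544*(-1/18880) + (33098/19449)*(-1/47994) = 443/2360 - 871/24564087 = 10879834981/57971245320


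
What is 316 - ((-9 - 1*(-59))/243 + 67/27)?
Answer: 76135/243 ≈ 313.31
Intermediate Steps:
316 - ((-9 - 1*(-59))/243 + 67/27) = 316 - ((-9 + 59)*(1/243) + 67*(1/27)) = 316 - (50*(1/243) + 67/27) = 316 - (50/243 + 67/27) = 316 - 1*653/243 = 316 - 653/243 = 76135/243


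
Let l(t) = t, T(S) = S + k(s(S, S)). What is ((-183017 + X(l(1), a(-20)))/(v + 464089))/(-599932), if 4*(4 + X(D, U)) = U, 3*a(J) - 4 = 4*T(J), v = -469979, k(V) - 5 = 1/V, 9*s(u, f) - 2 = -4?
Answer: -1098163/21201596880 ≈ -5.1796e-5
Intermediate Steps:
s(u, f) = -2/9 (s(u, f) = 2/9 + (1/9)*(-4) = 2/9 - 4/9 = -2/9)
k(V) = 5 + 1/V
T(S) = 1/2 + S (T(S) = S + (5 + 1/(-2/9)) = S + (5 - 9/2) = S + 1/2 = 1/2 + S)
a(J) = 2 + 4*J/3 (a(J) = 4/3 + (4*(1/2 + J))/3 = 4/3 + (2 + 4*J)/3 = 4/3 + (2/3 + 4*J/3) = 2 + 4*J/3)
X(D, U) = -4 + U/4
((-183017 + X(l(1), a(-20)))/(v + 464089))/(-599932) = ((-183017 + (-4 + (2 + (4/3)*(-20))/4))/(-469979 + 464089))/(-599932) = ((-183017 + (-4 + (2 - 80/3)/4))/(-5890))*(-1/599932) = ((-183017 + (-4 + (1/4)*(-74/3)))*(-1/5890))*(-1/599932) = ((-183017 + (-4 - 37/6))*(-1/5890))*(-1/599932) = ((-183017 - 61/6)*(-1/5890))*(-1/599932) = -1098163/6*(-1/5890)*(-1/599932) = (1098163/35340)*(-1/599932) = -1098163/21201596880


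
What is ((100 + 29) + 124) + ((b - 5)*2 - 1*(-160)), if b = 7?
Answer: 417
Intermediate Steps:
((100 + 29) + 124) + ((b - 5)*2 - 1*(-160)) = ((100 + 29) + 124) + ((7 - 5)*2 - 1*(-160)) = (129 + 124) + (2*2 + 160) = 253 + (4 + 160) = 253 + 164 = 417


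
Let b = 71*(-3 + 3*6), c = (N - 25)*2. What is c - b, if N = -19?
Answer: -1153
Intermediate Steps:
c = -88 (c = (-19 - 25)*2 = -44*2 = -88)
b = 1065 (b = 71*(-3 + 18) = 71*15 = 1065)
c - b = -88 - 1*1065 = -88 - 1065 = -1153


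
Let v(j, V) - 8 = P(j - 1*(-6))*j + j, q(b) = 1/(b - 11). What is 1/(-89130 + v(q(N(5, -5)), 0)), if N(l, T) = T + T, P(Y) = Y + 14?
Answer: -441/39303242 ≈ -1.1220e-5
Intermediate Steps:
P(Y) = 14 + Y
N(l, T) = 2*T
q(b) = 1/(-11 + b)
v(j, V) = 8 + j + j*(20 + j) (v(j, V) = 8 + ((14 + (j - 1*(-6)))*j + j) = 8 + ((14 + (j + 6))*j + j) = 8 + ((14 + (6 + j))*j + j) = 8 + ((20 + j)*j + j) = 8 + (j*(20 + j) + j) = 8 + (j + j*(20 + j)) = 8 + j + j*(20 + j))
1/(-89130 + v(q(N(5, -5)), 0)) = 1/(-89130 + (8 + 1/(-11 + 2*(-5)) + (20 + 1/(-11 + 2*(-5)))/(-11 + 2*(-5)))) = 1/(-89130 + (8 + 1/(-11 - 10) + (20 + 1/(-11 - 10))/(-11 - 10))) = 1/(-89130 + (8 + 1/(-21) + (20 + 1/(-21))/(-21))) = 1/(-89130 + (8 - 1/21 - (20 - 1/21)/21)) = 1/(-89130 + (8 - 1/21 - 1/21*419/21)) = 1/(-89130 + (8 - 1/21 - 419/441)) = 1/(-89130 + 3088/441) = 1/(-39303242/441) = -441/39303242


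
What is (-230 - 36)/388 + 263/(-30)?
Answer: -13753/1455 ≈ -9.4522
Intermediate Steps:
(-230 - 36)/388 + 263/(-30) = -266*1/388 + 263*(-1/30) = -133/194 - 263/30 = -13753/1455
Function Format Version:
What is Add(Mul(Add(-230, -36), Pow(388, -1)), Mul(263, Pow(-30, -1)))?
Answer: Rational(-13753, 1455) ≈ -9.4522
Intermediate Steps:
Add(Mul(Add(-230, -36), Pow(388, -1)), Mul(263, Pow(-30, -1))) = Add(Mul(-266, Rational(1, 388)), Mul(263, Rational(-1, 30))) = Add(Rational(-133, 194), Rational(-263, 30)) = Rational(-13753, 1455)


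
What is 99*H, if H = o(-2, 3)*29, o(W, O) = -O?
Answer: -8613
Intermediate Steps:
H = -87 (H = -1*3*29 = -3*29 = -87)
99*H = 99*(-87) = -8613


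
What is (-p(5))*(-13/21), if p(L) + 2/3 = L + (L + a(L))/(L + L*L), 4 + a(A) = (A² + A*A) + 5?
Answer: 403/105 ≈ 3.8381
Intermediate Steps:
a(A) = 1 + 2*A² (a(A) = -4 + ((A² + A*A) + 5) = -4 + ((A² + A²) + 5) = -4 + (2*A² + 5) = -4 + (5 + 2*A²) = 1 + 2*A²)
p(L) = -⅔ + L + (1 + L + 2*L²)/(L + L²) (p(L) = -⅔ + (L + (L + (1 + 2*L²))/(L + L*L)) = -⅔ + (L + (1 + L + 2*L²)/(L + L²)) = -⅔ + L + (1 + L + 2*L²)/(L + L²))
(-p(5))*(-13/21) = (-(3 + 5 + 3*5³ + 7*5²)/(3*5*(1 + 5)))*(-13/21) = (-(3 + 5 + 3*125 + 7*25)/(3*5*6))*(-13*1/21) = -(3 + 5 + 375 + 175)/(3*5*6)*(-13/21) = -558/(3*5*6)*(-13/21) = -1*31/5*(-13/21) = -31/5*(-13/21) = 403/105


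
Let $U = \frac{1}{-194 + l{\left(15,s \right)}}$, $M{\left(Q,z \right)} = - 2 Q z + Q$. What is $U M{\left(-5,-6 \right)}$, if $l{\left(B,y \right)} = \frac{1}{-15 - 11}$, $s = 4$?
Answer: $\frac{338}{1009} \approx 0.33499$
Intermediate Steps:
$l{\left(B,y \right)} = - \frac{1}{26}$ ($l{\left(B,y \right)} = \frac{1}{-26} = - \frac{1}{26}$)
$M{\left(Q,z \right)} = Q - 2 Q z$ ($M{\left(Q,z \right)} = - 2 Q z + Q = Q - 2 Q z$)
$U = - \frac{26}{5045}$ ($U = \frac{1}{-194 - \frac{1}{26}} = \frac{1}{- \frac{5045}{26}} = - \frac{26}{5045} \approx -0.0051536$)
$U M{\left(-5,-6 \right)} = - \frac{26 \left(- 5 \left(1 - -12\right)\right)}{5045} = - \frac{26 \left(- 5 \left(1 + 12\right)\right)}{5045} = - \frac{26 \left(\left(-5\right) 13\right)}{5045} = \left(- \frac{26}{5045}\right) \left(-65\right) = \frac{338}{1009}$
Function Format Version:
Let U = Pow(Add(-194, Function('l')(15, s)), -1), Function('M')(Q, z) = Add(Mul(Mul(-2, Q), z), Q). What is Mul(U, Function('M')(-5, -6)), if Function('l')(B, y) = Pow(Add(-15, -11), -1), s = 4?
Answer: Rational(338, 1009) ≈ 0.33499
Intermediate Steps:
Function('l')(B, y) = Rational(-1, 26) (Function('l')(B, y) = Pow(-26, -1) = Rational(-1, 26))
Function('M')(Q, z) = Add(Q, Mul(-2, Q, z)) (Function('M')(Q, z) = Add(Mul(-2, Q, z), Q) = Add(Q, Mul(-2, Q, z)))
U = Rational(-26, 5045) (U = Pow(Add(-194, Rational(-1, 26)), -1) = Pow(Rational(-5045, 26), -1) = Rational(-26, 5045) ≈ -0.0051536)
Mul(U, Function('M')(-5, -6)) = Mul(Rational(-26, 5045), Mul(-5, Add(1, Mul(-2, -6)))) = Mul(Rational(-26, 5045), Mul(-5, Add(1, 12))) = Mul(Rational(-26, 5045), Mul(-5, 13)) = Mul(Rational(-26, 5045), -65) = Rational(338, 1009)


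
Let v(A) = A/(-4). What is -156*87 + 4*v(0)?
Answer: -13572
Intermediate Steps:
v(A) = -A/4 (v(A) = A*(-¼) = -A/4)
-156*87 + 4*v(0) = -156*87 + 4*(-¼*0) = -13572 + 4*0 = -13572 + 0 = -13572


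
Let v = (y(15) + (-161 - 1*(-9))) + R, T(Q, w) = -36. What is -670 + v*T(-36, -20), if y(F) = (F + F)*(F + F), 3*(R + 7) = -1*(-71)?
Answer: -28198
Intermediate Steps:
R = 50/3 (R = -7 + (-1*(-71))/3 = -7 + (1/3)*71 = -7 + 71/3 = 50/3 ≈ 16.667)
y(F) = 4*F**2 (y(F) = (2*F)*(2*F) = 4*F**2)
v = 2294/3 (v = (4*15**2 + (-161 - 1*(-9))) + 50/3 = (4*225 + (-161 + 9)) + 50/3 = (900 - 152) + 50/3 = 748 + 50/3 = 2294/3 ≈ 764.67)
-670 + v*T(-36, -20) = -670 + (2294/3)*(-36) = -670 - 27528 = -28198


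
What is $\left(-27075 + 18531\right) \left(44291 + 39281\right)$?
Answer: $-714039168$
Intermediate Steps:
$\left(-27075 + 18531\right) \left(44291 + 39281\right) = \left(-8544\right) 83572 = -714039168$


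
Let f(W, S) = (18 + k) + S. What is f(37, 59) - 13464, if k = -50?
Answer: -13437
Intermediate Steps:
f(W, S) = -32 + S (f(W, S) = (18 - 50) + S = -32 + S)
f(37, 59) - 13464 = (-32 + 59) - 13464 = 27 - 13464 = -13437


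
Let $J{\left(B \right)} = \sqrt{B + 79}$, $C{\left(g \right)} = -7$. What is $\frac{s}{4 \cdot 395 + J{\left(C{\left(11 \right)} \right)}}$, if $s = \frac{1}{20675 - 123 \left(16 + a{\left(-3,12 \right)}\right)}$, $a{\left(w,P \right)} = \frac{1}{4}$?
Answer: $\frac{158}{4662204581} - \frac{3 \sqrt{2}}{23311022905} \approx 3.3708 \cdot 10^{-8}$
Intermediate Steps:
$J{\left(B \right)} = \sqrt{79 + B}$
$a{\left(w,P \right)} = \frac{1}{4}$
$s = \frac{4}{74705}$ ($s = \frac{1}{20675 - 123 \left(16 + \frac{1}{4}\right)} = \frac{1}{20675 - \frac{7995}{4}} = \frac{1}{\frac{74705}{4}} = \frac{4}{74705} \approx 5.3544 \cdot 10^{-5}$)
$\frac{s}{4 \cdot 395 + J{\left(C{\left(11 \right)} \right)}} = \frac{4}{74705 \left(4 \cdot 395 + \sqrt{79 - 7}\right)} = \frac{4}{74705 \left(1580 + \sqrt{72}\right)} = \frac{4}{74705 \left(1580 + 6 \sqrt{2}\right)}$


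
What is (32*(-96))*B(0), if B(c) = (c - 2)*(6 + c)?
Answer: 36864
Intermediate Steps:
B(c) = (-2 + c)*(6 + c)
(32*(-96))*B(0) = (32*(-96))*(-12 + 0**2 + 4*0) = -3072*(-12 + 0 + 0) = -3072*(-12) = 36864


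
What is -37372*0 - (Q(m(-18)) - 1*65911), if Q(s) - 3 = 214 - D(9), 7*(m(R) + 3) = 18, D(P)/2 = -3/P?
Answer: 197080/3 ≈ 65693.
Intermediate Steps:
D(P) = -6/P (D(P) = 2*(-3/P) = -6/P)
m(R) = -3/7 (m(R) = -3 + (⅐)*18 = -3 + 18/7 = -3/7)
Q(s) = 653/3 (Q(s) = 3 + (214 - (-6)/9) = 3 + (214 - 1*(-⅔)) = 3 + (214 + ⅔) = 3 + 644/3 = 653/3)
-37372*0 - (Q(m(-18)) - 1*65911) = -37372*0 - (653/3 - 1*65911) = 0 - (653/3 - 65911) = 0 - 1*(-197080/3) = 0 + 197080/3 = 197080/3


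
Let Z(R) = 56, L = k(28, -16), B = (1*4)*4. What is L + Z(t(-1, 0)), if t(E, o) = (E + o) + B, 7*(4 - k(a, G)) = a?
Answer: 56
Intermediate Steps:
k(a, G) = 4 - a/7
B = 16 (B = 4*4 = 16)
t(E, o) = 16 + E + o (t(E, o) = (E + o) + 16 = 16 + E + o)
L = 0 (L = 4 - 1/7*28 = 4 - 4 = 0)
L + Z(t(-1, 0)) = 0 + 56 = 56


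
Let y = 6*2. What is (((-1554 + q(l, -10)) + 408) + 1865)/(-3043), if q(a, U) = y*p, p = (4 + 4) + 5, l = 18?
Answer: -875/3043 ≈ -0.28755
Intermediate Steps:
y = 12
p = 13 (p = 8 + 5 = 13)
q(a, U) = 156 (q(a, U) = 12*13 = 156)
(((-1554 + q(l, -10)) + 408) + 1865)/(-3043) = (((-1554 + 156) + 408) + 1865)/(-3043) = ((-1398 + 408) + 1865)*(-1/3043) = (-990 + 1865)*(-1/3043) = 875*(-1/3043) = -875/3043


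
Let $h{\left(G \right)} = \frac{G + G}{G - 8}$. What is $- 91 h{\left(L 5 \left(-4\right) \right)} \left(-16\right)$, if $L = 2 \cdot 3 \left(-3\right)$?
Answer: $\frac{32760}{11} \approx 2978.2$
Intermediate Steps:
$L = -18$ ($L = 6 \left(-3\right) = -18$)
$h{\left(G \right)} = \frac{2 G}{-8 + G}$
$- 91 h{\left(L 5 \left(-4\right) \right)} \left(-16\right) = - 91 \frac{2 \left(-18\right) 5 \left(-4\right)}{-8 + \left(-18\right) 5 \left(-4\right)} \left(-16\right) = - 91 \frac{2 \left(\left(-90\right) \left(-4\right)\right)}{-8 - -360} \left(-16\right) = - 91 \cdot 2 \cdot 360 \frac{1}{-8 + 360} \left(-16\right) = - 91 \cdot 2 \cdot 360 \cdot \frac{1}{352} \left(-16\right) = \left(-91\right) \frac{45}{22} \left(-16\right) = \left(- \frac{4095}{22}\right) \left(-16\right) = \frac{32760}{11}$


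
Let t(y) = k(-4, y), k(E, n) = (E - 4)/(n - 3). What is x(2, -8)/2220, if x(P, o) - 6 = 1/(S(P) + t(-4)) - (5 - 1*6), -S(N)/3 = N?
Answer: 77/25160 ≈ 0.0030604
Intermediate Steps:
S(N) = -3*N
k(E, n) = (-4 + E)/(-3 + n)
t(y) = -8/(-3 + y) (t(y) = (-4 - 4)/(-3 + y) = -8/(-3 + y))
x(P, o) = 7 + 1/(8/7 - 3*P) (x(P, o) = 6 + (1/(-3*P - 8/(-3 - 4)) - (5 - 1*6)) = 6 + (1/(-3*P - 8/(-7)) - (5 - 6)) = 6 + (1/(-3*P - 8*(-⅐)) - 1*(-1)) = 6 + (1/(-3*P + 8/7) + 1) = 6 + (1/(8/7 - 3*P) + 1) = 6 + (1 + 1/(8/7 - 3*P)) = 7 + 1/(8/7 - 3*P))
x(2, -8)/2220 = (21*(-3 + 7*2)/(-8 + 21*2))/2220 = (21*(-3 + 14)/(-8 + 42))*(1/2220) = (21*11/34)*(1/2220) = (21*(1/34)*11)*(1/2220) = (231/34)*(1/2220) = 77/25160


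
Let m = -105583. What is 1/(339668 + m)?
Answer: 1/234085 ≈ 4.2720e-6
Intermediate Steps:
1/(339668 + m) = 1/(339668 - 105583) = 1/234085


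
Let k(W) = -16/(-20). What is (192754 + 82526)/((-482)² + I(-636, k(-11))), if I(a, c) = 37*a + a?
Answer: 68820/52039 ≈ 1.3225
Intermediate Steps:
k(W) = ⅘ (k(W) = -16*(-1/20) = ⅘)
I(a, c) = 38*a
(192754 + 82526)/((-482)² + I(-636, k(-11))) = (192754 + 82526)/((-482)² + 38*(-636)) = 275280/(232324 - 24168) = 275280/208156 = 275280*(1/208156) = 68820/52039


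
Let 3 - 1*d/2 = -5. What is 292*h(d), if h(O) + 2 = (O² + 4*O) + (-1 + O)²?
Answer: 158556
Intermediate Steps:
d = 16 (d = 6 - 2*(-5) = 6 + 10 = 16)
h(O) = -2 + O² + (-1 + O)² + 4*O (h(O) = -2 + ((O² + 4*O) + (-1 + O)²) = -2 + (O² + (-1 + O)² + 4*O) = -2 + O² + (-1 + O)² + 4*O)
292*h(d) = 292*(-1 + 2*16 + 2*16²) = 292*(-1 + 32 + 2*256) = 292*(-1 + 32 + 512) = 292*543 = 158556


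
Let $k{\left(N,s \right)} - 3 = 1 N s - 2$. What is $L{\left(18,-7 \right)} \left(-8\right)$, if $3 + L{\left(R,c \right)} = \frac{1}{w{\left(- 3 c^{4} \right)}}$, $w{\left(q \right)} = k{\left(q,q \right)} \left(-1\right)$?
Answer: $\frac{622598524}{25941605} \approx 24.0$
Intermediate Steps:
$k{\left(N,s \right)} = 1 + N s$ ($k{\left(N,s \right)} = 3 + \left(1 N s - 2\right) = 3 + \left(N s - 2\right) = 3 + \left(-2 + N s\right) = 1 + N s$)
$w{\left(q \right)} = -1 - q^{2}$ ($w{\left(q \right)} = \left(1 + q q\right) \left(-1\right) = \left(1 + q^{2}\right) \left(-1\right) = -1 - q^{2}$)
$L{\left(R,c \right)} = -3 + \frac{1}{-1 - 9 c^{8}}$ ($L{\left(R,c \right)} = -3 + \frac{1}{-1 - \left(- 3 c^{4}\right)^{2}} = -3 + \frac{1}{-1 - 9 c^{8}}$)
$L{\left(18,-7 \right)} \left(-8\right) = \frac{-4 - 27 \left(-7\right)^{8}}{1 + 9 \left(-7\right)^{8}} \left(-8\right) = \frac{-4 - 155649627}{1 + 9 \cdot 5764801} \left(-8\right) = \frac{-4 - 155649627}{1 + 51883209} \left(-8\right) = \frac{1}{51883210} \left(-155649631\right) \left(-8\right) = \left(- \frac{155649631}{51883210}\right) \left(-8\right) = \frac{622598524}{25941605}$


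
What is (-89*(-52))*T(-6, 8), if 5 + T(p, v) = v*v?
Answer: 273052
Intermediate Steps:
T(p, v) = -5 + v² (T(p, v) = -5 + v*v = -5 + v²)
(-89*(-52))*T(-6, 8) = (-89*(-52))*(-5 + 8²) = 4628*(-5 + 64) = 4628*59 = 273052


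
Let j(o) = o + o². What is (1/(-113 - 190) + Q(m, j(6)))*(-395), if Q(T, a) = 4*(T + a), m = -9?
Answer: -15798025/303 ≈ -52139.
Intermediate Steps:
Q(T, a) = 4*T + 4*a
(1/(-113 - 190) + Q(m, j(6)))*(-395) = (1/(-113 - 190) + (4*(-9) + 4*(6*(1 + 6))))*(-395) = (1/(-303) + (-36 + 4*(6*7)))*(-395) = (-1/303 + (-36 + 4*42))*(-395) = (-1/303 + (-36 + 168))*(-395) = (-1/303 + 132)*(-395) = (39995/303)*(-395) = -15798025/303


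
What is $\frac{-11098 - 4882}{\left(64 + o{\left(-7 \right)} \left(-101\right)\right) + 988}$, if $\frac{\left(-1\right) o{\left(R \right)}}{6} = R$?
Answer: $\frac{1598}{319} \approx 5.0094$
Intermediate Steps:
$o{\left(R \right)} = - 6 R$
$\frac{-11098 - 4882}{\left(64 + o{\left(-7 \right)} \left(-101\right)\right) + 988} = \frac{-11098 - 4882}{\left(64 + \left(-6\right) \left(-7\right) \left(-101\right)\right) + 988} = - \frac{15980}{\left(64 + 42 \left(-101\right)\right) + 988} = - \frac{15980}{\left(64 - 4242\right) + 988} = - \frac{15980}{-4178 + 988} = - \frac{15980}{-3190} = \left(-15980\right) \left(- \frac{1}{3190}\right) = \frac{1598}{319}$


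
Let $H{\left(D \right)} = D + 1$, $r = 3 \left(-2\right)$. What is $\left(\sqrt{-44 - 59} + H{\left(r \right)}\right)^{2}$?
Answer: $\left(5 - i \sqrt{103}\right)^{2} \approx -78.0 - 101.49 i$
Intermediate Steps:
$r = -6$
$H{\left(D \right)} = 1 + D$
$\left(\sqrt{-44 - 59} + H{\left(r \right)}\right)^{2} = \left(\sqrt{-44 - 59} + \left(1 - 6\right)\right)^{2} = \left(\sqrt{-103} - 5\right)^{2} = \left(i \sqrt{103} - 5\right)^{2} = \left(-5 + i \sqrt{103}\right)^{2}$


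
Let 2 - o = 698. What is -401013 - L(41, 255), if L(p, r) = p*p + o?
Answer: -401998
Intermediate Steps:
o = -696 (o = 2 - 1*698 = 2 - 698 = -696)
L(p, r) = -696 + p² (L(p, r) = p*p - 696 = p² - 696 = -696 + p²)
-401013 - L(41, 255) = -401013 - (-696 + 41²) = -401013 - (-696 + 1681) = -401013 - 1*985 = -401013 - 985 = -401998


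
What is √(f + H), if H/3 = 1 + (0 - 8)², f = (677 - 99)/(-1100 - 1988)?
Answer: √116105326/772 ≈ 13.958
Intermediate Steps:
f = -289/1544 (f = 578/(-3088) = 578*(-1/3088) = -289/1544 ≈ -0.18718)
H = 195 (H = 3*(1 + (0 - 8)²) = 3*(1 + (-8)²) = 3*(1 + 64) = 3*65 = 195)
√(f + H) = √(-289/1544 + 195) = √(300791/1544) = √116105326/772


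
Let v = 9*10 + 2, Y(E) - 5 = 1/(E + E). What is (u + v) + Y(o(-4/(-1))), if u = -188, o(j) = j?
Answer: -727/8 ≈ -90.875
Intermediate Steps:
Y(E) = 5 + 1/(2*E) (Y(E) = 5 + 1/(E + E) = 5 + 1/(2*E))
v = 92 (v = 90 + 2 = 92)
(u + v) + Y(o(-4/(-1))) = (-188 + 92) + (5 + 1/(2*((-4/(-1))))) = -96 + (5 + 1/(2*((-4*(-1))))) = -96 + (5 + (½)/4) = -96 + (5 + (½)*(¼)) = -96 + (5 + ⅛) = -96 + 41/8 = -727/8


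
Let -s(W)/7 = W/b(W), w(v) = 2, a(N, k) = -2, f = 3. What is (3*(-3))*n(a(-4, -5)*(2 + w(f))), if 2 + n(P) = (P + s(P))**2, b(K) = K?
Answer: -2007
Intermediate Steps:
s(W) = -7 (s(W) = -7*W/W = -7*1 = -7)
n(P) = -2 + (-7 + P)**2 (n(P) = -2 + (P - 7)**2 = -2 + (-7 + P)**2)
(3*(-3))*n(a(-4, -5)*(2 + w(f))) = (3*(-3))*(-2 + (-7 - 2*(2 + 2))**2) = -9*(-2 + (-7 - 2*4)**2) = -9*(-2 + (-7 - 8)**2) = -9*(-2 + (-15)**2) = -9*(-2 + 225) = -9*223 = -2007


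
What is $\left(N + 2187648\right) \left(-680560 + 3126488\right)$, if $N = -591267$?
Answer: $3904632986568$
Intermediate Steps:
$\left(N + 2187648\right) \left(-680560 + 3126488\right) = \left(-591267 + 2187648\right) \left(-680560 + 3126488\right) = 1596381 \cdot 2445928 = 3904632986568$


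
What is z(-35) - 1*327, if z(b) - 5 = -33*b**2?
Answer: -40747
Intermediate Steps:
z(b) = 5 - 33*b**2
z(-35) - 1*327 = (5 - 33*(-35)**2) - 1*327 = (5 - 33*1225) - 327 = (5 - 40425) - 327 = -40420 - 327 = -40747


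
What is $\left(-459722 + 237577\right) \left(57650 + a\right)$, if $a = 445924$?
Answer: $-111866446230$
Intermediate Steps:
$\left(-459722 + 237577\right) \left(57650 + a\right) = \left(-459722 + 237577\right) \left(57650 + 445924\right) = \left(-222145\right) 503574 = -111866446230$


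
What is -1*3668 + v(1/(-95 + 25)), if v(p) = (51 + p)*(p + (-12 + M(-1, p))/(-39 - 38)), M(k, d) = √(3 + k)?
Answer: -197316179/53900 - 3569*√2/5390 ≈ -3661.7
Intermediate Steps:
v(p) = (51 + p)*(12/77 + p - √2/77) (v(p) = (51 + p)*(p + (-12 + √(3 - 1))/(-39 - 38)) = (51 + p)*(p + (-12 + √2)/(-77)) = (51 + p)*(p + (-12 + √2)*(-1/77)) = (51 + p)*(p + (12/77 - √2/77)) = (51 + p)*(12/77 + p - √2/77))
-1*3668 + v(1/(-95 + 25)) = -1*3668 + (612/77 + (1/(-95 + 25))² - 51*√2/77 + 3939/(77*(-95 + 25)) - √2/(77*(-95 + 25))) = -3668 + (612/77 + (1/(-70))² - 51*√2/77 + (3939/77)/(-70) - 1/77*√2/(-70)) = -3668 + (612/77 + (-1/70)² - 51*√2/77 + (3939/77)*(-1/70) - 1/77*(-1/70)*√2) = -3668 + (612/77 + 1/4900 - 51*√2/77 - 3939/5390 + √2/5390) = -3668 + (389021/53900 - 3569*√2/5390) = -197316179/53900 - 3569*√2/5390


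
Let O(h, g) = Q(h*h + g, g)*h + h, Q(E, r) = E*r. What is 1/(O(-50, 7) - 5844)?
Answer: -1/883344 ≈ -1.1321e-6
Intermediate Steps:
O(h, g) = h + g*h*(g + h**2) (O(h, g) = ((h*h + g)*g)*h + h = ((h**2 + g)*g)*h + h = ((g + h**2)*g)*h + h = (g*(g + h**2))*h + h = g*h*(g + h**2) + h = h + g*h*(g + h**2))
1/(O(-50, 7) - 5844) = 1/(-50*(1 + 7*(7 + (-50)**2)) - 5844) = 1/(-50*(1 + 7*(7 + 2500)) - 5844) = 1/(-50*(1 + 7*2507) - 5844) = 1/(-50*(1 + 17549) - 5844) = 1/(-50*17550 - 5844) = 1/(-877500 - 5844) = 1/(-883344) = -1/883344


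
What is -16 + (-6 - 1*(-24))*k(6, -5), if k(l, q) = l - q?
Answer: 182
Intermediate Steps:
-16 + (-6 - 1*(-24))*k(6, -5) = -16 + (-6 - 1*(-24))*(6 - 1*(-5)) = -16 + (-6 + 24)*(6 + 5) = -16 + 18*11 = -16 + 198 = 182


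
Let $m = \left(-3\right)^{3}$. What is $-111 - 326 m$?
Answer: $8691$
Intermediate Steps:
$m = -27$
$-111 - 326 m = -111 - -8802 = -111 + 8802 = 8691$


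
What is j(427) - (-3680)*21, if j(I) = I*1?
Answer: 77707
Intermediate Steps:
j(I) = I
j(427) - (-3680)*21 = 427 - (-3680)*21 = 427 - 1*(-77280) = 427 + 77280 = 77707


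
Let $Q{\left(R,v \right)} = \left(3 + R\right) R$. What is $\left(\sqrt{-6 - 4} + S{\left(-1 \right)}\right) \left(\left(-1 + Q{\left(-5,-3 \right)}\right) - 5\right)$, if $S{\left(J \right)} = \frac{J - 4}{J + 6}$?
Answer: $-4 + 4 i \sqrt{10} \approx -4.0 + 12.649 i$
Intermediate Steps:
$Q{\left(R,v \right)} = R \left(3 + R\right)$
$S{\left(J \right)} = \frac{-4 + J}{6 + J}$
$\left(\sqrt{-6 - 4} + S{\left(-1 \right)}\right) \left(\left(-1 + Q{\left(-5,-3 \right)}\right) - 5\right) = \left(\sqrt{-6 - 4} + \frac{-4 - 1}{6 - 1}\right) \left(\left(-1 - 5 \left(3 - 5\right)\right) - 5\right) = \left(\sqrt{-10} + \frac{1}{5} \left(-5\right)\right) \left(\left(-1 - -10\right) - 5\right) = \left(i \sqrt{10} + \frac{1}{5} \left(-5\right)\right) \left(\left(-1 + 10\right) - 5\right) = \left(i \sqrt{10} - 1\right) \left(9 - 5\right) = \left(-1 + i \sqrt{10}\right) 4 = -4 + 4 i \sqrt{10}$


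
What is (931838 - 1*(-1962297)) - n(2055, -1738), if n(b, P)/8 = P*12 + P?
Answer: 3074887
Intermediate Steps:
n(b, P) = 104*P (n(b, P) = 8*(P*12 + P) = 8*(12*P + P) = 8*(13*P) = 104*P)
(931838 - 1*(-1962297)) - n(2055, -1738) = (931838 - 1*(-1962297)) - 104*(-1738) = (931838 + 1962297) - 1*(-180752) = 2894135 + 180752 = 3074887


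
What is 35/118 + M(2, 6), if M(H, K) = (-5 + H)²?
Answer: 1097/118 ≈ 9.2966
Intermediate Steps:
35/118 + M(2, 6) = 35/118 + (-5 + 2)² = (1/118)*35 + (-3)² = 35/118 + 9 = 1097/118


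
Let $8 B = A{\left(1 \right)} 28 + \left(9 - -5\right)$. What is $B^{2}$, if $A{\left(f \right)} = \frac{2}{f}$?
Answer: $\frac{1225}{16} \approx 76.563$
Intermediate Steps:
$B = \frac{35}{4}$ ($B = \frac{\frac{2}{1} \cdot 28 + \left(9 - -5\right)}{8} = \frac{2 \cdot 1 \cdot 28 + \left(9 + 5\right)}{8} = \frac{2 \cdot 28 + 14}{8} = \frac{56 + 14}{8} = \frac{1}{8} \cdot 70 = \frac{35}{4} \approx 8.75$)
$B^{2} = \left(\frac{35}{4}\right)^{2} = \frac{1225}{16}$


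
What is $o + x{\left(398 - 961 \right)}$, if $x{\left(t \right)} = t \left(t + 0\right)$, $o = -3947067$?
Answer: $-3630098$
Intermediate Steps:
$x{\left(t \right)} = t^{2}$ ($x{\left(t \right)} = t t = t^{2}$)
$o + x{\left(398 - 961 \right)} = -3947067 + \left(398 - 961\right)^{2} = -3947067 + \left(-563\right)^{2} = -3947067 + 316969 = -3630098$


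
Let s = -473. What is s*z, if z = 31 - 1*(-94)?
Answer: -59125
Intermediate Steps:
z = 125 (z = 31 + 94 = 125)
s*z = -473*125 = -59125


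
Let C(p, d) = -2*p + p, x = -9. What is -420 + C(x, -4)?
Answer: -411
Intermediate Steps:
C(p, d) = -p
-420 + C(x, -4) = -420 - 1*(-9) = -420 + 9 = -411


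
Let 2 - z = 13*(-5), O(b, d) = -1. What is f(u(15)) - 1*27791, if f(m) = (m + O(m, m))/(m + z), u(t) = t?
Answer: -1139424/41 ≈ -27791.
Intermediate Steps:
z = 67 (z = 2 - 13*(-5) = 2 - 1*(-65) = 2 + 65 = 67)
f(m) = (-1 + m)/(67 + m) (f(m) = (m - 1)/(m + 67) = (-1 + m)/(67 + m))
f(u(15)) - 1*27791 = (-1 + 15)/(67 + 15) - 1*27791 = 14/82 - 27791 = (1/82)*14 - 27791 = 7/41 - 27791 = -1139424/41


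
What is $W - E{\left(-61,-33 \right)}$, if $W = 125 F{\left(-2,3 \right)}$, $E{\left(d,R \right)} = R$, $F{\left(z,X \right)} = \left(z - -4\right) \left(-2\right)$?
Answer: $-467$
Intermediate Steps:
$F{\left(z,X \right)} = -8 - 2 z$ ($F{\left(z,X \right)} = \left(z + 4\right) \left(-2\right) = \left(4 + z\right) \left(-2\right) = -8 - 2 z$)
$W = -500$ ($W = 125 \left(-8 - -4\right) = 125 \left(-8 + 4\right) = 125 \left(-4\right) = -500$)
$W - E{\left(-61,-33 \right)} = -500 - -33 = -500 + 33 = -467$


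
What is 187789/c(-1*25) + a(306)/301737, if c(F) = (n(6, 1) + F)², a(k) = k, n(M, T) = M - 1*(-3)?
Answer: 18887655943/25748224 ≈ 733.55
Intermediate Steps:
n(M, T) = 3 + M (n(M, T) = M + 3 = 3 + M)
c(F) = (9 + F)² (c(F) = ((3 + 6) + F)² = (9 + F)²)
187789/c(-1*25) + a(306)/301737 = 187789/((9 - 1*25)²) + 306/301737 = 187789/((9 - 25)²) + 306*(1/301737) = 187789/((-16)²) + 102/100579 = 187789/256 + 102/100579 = 18887655943/25748224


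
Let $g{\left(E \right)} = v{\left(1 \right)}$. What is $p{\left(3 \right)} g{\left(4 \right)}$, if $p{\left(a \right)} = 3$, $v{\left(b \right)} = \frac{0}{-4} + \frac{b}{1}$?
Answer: $3$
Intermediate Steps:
$v{\left(b \right)} = b$ ($v{\left(b \right)} = 0 \left(- \frac{1}{4}\right) + b 1 = 0 + b = b$)
$g{\left(E \right)} = 1$
$p{\left(3 \right)} g{\left(4 \right)} = 3 \cdot 1 = 3$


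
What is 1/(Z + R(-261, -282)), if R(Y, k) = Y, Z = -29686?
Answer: -1/29947 ≈ -3.3392e-5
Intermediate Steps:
1/(Z + R(-261, -282)) = 1/(-29686 - 261) = 1/(-29947) = -1/29947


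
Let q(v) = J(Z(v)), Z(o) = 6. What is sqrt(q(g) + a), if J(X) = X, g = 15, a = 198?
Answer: 2*sqrt(51) ≈ 14.283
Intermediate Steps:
q(v) = 6
sqrt(q(g) + a) = sqrt(6 + 198) = sqrt(204) = 2*sqrt(51)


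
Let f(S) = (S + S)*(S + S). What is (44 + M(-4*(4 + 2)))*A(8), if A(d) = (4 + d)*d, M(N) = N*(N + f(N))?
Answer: -5248896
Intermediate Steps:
f(S) = 4*S² (f(S) = (2*S)*(2*S) = 4*S²)
M(N) = N*(N + 4*N²)
A(d) = d*(4 + d)
(44 + M(-4*(4 + 2)))*A(8) = (44 + (-4*(4 + 2))²*(1 + 4*(-4*(4 + 2))))*(8*(4 + 8)) = (44 + (-4*6)²*(1 + 4*(-4*6)))*(8*12) = (44 + (-24)²*(1 + 4*(-24)))*96 = (44 + 576*(1 - 96))*96 = (44 + 576*(-95))*96 = (44 - 54720)*96 = -54676*96 = -5248896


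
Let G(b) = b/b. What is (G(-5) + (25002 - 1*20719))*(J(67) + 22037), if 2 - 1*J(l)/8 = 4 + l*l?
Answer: -59509044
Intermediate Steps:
J(l) = -16 - 8*l**2 (J(l) = 16 - 8*(4 + l*l) = 16 - 8*(4 + l**2) = 16 + (-32 - 8*l**2) = -16 - 8*l**2)
G(b) = 1
(G(-5) + (25002 - 1*20719))*(J(67) + 22037) = (1 + (25002 - 1*20719))*((-16 - 8*67**2) + 22037) = (1 + (25002 - 20719))*((-16 - 8*4489) + 22037) = (1 + 4283)*((-16 - 35912) + 22037) = 4284*(-35928 + 22037) = 4284*(-13891) = -59509044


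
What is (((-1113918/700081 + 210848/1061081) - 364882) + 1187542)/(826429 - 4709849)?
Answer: -61110589809598559/288476999439133862 ≈ -0.21184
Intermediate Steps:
(((-1113918/700081 + 210848/1061081) - 364882) + 1187542)/(826429 - 4709849) = (((-1113918*1/700081 + 210848*(1/1061081)) - 364882) + 1187542)/(-3883420) = (((-1113918/700081 + 210848/1061081) - 364882) + 1187542)*(-1/3883420) = ((-1034346546670/742842647561 - 364882) + 1187542)*(-1/3883420) = (-271050945273899472/742842647561 + 1187542)*(-1/3883420) = (611105898095985590/742842647561)*(-1/3883420) = -61110589809598559/288476999439133862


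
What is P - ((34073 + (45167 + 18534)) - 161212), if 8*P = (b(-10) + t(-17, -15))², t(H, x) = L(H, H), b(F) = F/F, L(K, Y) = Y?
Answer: 63470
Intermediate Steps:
b(F) = 1
t(H, x) = H
P = 32 (P = (1 - 17)²/8 = (⅛)*(-16)² = (⅛)*256 = 32)
P - ((34073 + (45167 + 18534)) - 161212) = 32 - ((34073 + (45167 + 18534)) - 161212) = 32 - ((34073 + 63701) - 161212) = 32 - (97774 - 161212) = 32 - 1*(-63438) = 32 + 63438 = 63470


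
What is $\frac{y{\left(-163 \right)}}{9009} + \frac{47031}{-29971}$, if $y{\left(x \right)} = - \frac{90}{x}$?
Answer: $- \frac{7673419343}{4890158273} \approx -1.5692$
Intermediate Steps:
$\frac{y{\left(-163 \right)}}{9009} + \frac{47031}{-29971} = \frac{\left(-90\right) \frac{1}{-163}}{9009} + \frac{47031}{-29971} = \left(-90\right) \left(- \frac{1}{163}\right) \frac{1}{9009} + 47031 \left(- \frac{1}{29971}\right) = \frac{90}{163} \cdot \frac{1}{9009} - \frac{47031}{29971} = \frac{10}{163163} - \frac{47031}{29971} = - \frac{7673419343}{4890158273}$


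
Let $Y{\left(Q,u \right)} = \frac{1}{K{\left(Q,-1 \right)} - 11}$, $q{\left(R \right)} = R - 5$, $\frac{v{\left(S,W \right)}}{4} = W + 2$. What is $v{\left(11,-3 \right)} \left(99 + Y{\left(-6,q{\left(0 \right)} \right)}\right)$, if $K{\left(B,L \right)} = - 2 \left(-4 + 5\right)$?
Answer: $- \frac{5144}{13} \approx -395.69$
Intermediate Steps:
$K{\left(B,L \right)} = -2$ ($K{\left(B,L \right)} = \left(-2\right) 1 = -2$)
$v{\left(S,W \right)} = 8 + 4 W$ ($v{\left(S,W \right)} = 4 \left(W + 2\right) = 4 \left(2 + W\right) = 8 + 4 W$)
$q{\left(R \right)} = -5 + R$ ($q{\left(R \right)} = R - 5 = -5 + R$)
$Y{\left(Q,u \right)} = - \frac{1}{13}$ ($Y{\left(Q,u \right)} = \frac{1}{-2 - 11} = \frac{1}{-13} = - \frac{1}{13}$)
$v{\left(11,-3 \right)} \left(99 + Y{\left(-6,q{\left(0 \right)} \right)}\right) = \left(8 + 4 \left(-3\right)\right) \left(99 - \frac{1}{13}\right) = \left(8 - 12\right) \frac{1286}{13} = \left(-4\right) \frac{1286}{13} = - \frac{5144}{13}$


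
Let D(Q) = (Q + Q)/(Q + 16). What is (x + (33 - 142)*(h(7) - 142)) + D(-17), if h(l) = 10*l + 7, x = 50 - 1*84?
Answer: 7085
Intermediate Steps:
x = -34 (x = 50 - 84 = -34)
h(l) = 7 + 10*l
D(Q) = 2*Q/(16 + Q) (D(Q) = (2*Q)/(16 + Q) = 2*Q/(16 + Q))
(x + (33 - 142)*(h(7) - 142)) + D(-17) = (-34 + (33 - 142)*((7 + 10*7) - 142)) + 2*(-17)/(16 - 17) = (-34 - 109*((7 + 70) - 142)) + 2*(-17)/(-1) = (-34 - 109*(77 - 142)) + 2*(-17)*(-1) = (-34 - 109*(-65)) + 34 = (-34 + 7085) + 34 = 7051 + 34 = 7085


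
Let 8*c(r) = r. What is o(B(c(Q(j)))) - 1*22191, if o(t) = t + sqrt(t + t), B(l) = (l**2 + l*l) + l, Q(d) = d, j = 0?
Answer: -22191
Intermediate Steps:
c(r) = r/8
B(l) = l + 2*l**2 (B(l) = (l**2 + l**2) + l = 2*l**2 + l = l + 2*l**2)
o(t) = t + sqrt(2)*sqrt(t) (o(t) = t + sqrt(2*t) = t + sqrt(2)*sqrt(t))
o(B(c(Q(j)))) - 1*22191 = (((1/8)*0)*(1 + 2*((1/8)*0)) + sqrt(2)*sqrt(((1/8)*0)*(1 + 2*((1/8)*0)))) - 1*22191 = (0*(1 + 2*0) + sqrt(2)*sqrt(0*(1 + 2*0))) - 22191 = (0*(1 + 0) + sqrt(2)*sqrt(0*(1 + 0))) - 22191 = (0*1 + sqrt(2)*sqrt(0*1)) - 22191 = (0 + sqrt(2)*sqrt(0)) - 22191 = (0 + sqrt(2)*0) - 22191 = (0 + 0) - 22191 = 0 - 22191 = -22191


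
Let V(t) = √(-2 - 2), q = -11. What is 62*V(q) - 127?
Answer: -127 + 124*I ≈ -127.0 + 124.0*I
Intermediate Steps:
V(t) = 2*I (V(t) = √(-4) = 2*I)
62*V(q) - 127 = 62*(2*I) - 127 = 124*I - 127 = -127 + 124*I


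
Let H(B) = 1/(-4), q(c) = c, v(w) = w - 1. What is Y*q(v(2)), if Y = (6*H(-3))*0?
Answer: 0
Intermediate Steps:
v(w) = -1 + w
H(B) = -1/4
Y = 0 (Y = (6*(-1/4))*0 = -3/2*0 = 0)
Y*q(v(2)) = 0*(-1 + 2) = 0*1 = 0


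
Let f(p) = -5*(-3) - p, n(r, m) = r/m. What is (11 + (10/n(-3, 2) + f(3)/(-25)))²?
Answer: 83521/5625 ≈ 14.848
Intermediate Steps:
f(p) = 15 - p
(11 + (10/n(-3, 2) + f(3)/(-25)))² = (11 + (10/((-3/2)) + (15 - 1*3)/(-25)))² = (11 + (10/((-3*½)) + (15 - 3)*(-1/25)))² = (11 + (10/(-3/2) + 12*(-1/25)))² = (11 + (10*(-⅔) - 12/25))² = (11 + (-20/3 - 12/25))² = (11 - 536/75)² = (289/75)² = 83521/5625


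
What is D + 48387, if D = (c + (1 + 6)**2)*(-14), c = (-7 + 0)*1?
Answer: 47799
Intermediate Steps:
c = -7 (c = -7*1 = -7)
D = -588 (D = (-7 + (1 + 6)**2)*(-14) = (-7 + 7**2)*(-14) = (-7 + 49)*(-14) = 42*(-14) = -588)
D + 48387 = -588 + 48387 = 47799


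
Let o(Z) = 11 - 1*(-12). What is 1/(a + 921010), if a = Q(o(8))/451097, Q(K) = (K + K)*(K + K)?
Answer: 451097/415464850086 ≈ 1.0858e-6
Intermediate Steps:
o(Z) = 23 (o(Z) = 11 + 12 = 23)
Q(K) = 4*K² (Q(K) = (2*K)*(2*K) = 4*K²)
a = 2116/451097 (a = (4*23²)/451097 = (4*529)*(1/451097) = 2116*(1/451097) = 2116/451097 ≈ 0.0046908)
1/(a + 921010) = 1/(2116/451097 + 921010) = 1/(415464850086/451097) = 451097/415464850086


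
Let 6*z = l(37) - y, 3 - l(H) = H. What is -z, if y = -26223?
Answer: -26189/6 ≈ -4364.8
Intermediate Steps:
l(H) = 3 - H
z = 26189/6 (z = ((3 - 1*37) - 1*(-26223))/6 = ((3 - 37) + 26223)/6 = (-34 + 26223)/6 = (⅙)*26189 = 26189/6 ≈ 4364.8)
-z = -1*26189/6 = -26189/6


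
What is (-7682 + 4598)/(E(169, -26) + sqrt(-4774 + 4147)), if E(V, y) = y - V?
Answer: 50115/3221 + 257*I*sqrt(627)/3221 ≈ 15.559 + 1.9979*I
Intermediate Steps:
(-7682 + 4598)/(E(169, -26) + sqrt(-4774 + 4147)) = (-7682 + 4598)/((-26 - 1*169) + sqrt(-4774 + 4147)) = -3084/((-26 - 169) + sqrt(-627)) = -3084/(-195 + I*sqrt(627))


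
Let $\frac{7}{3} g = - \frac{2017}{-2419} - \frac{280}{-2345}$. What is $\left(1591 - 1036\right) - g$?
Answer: $\frac{629190132}{1134511} \approx 554.59$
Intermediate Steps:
$g = \frac{463473}{1134511}$ ($g = \frac{3 \left(- \frac{2017}{-2419} - \frac{280}{-2345}\right)}{7} = \frac{3 \left(\left(-2017\right) \left(- \frac{1}{2419}\right) - - \frac{8}{67}\right)}{7} = \frac{3 \left(\frac{2017}{2419} + \frac{8}{67}\right)}{7} = \frac{3}{7} \cdot \frac{154491}{162073} = \frac{463473}{1134511} \approx 0.40852$)
$\left(1591 - 1036\right) - g = \left(1591 - 1036\right) - \frac{463473}{1134511} = 555 - \frac{463473}{1134511} = \frac{629190132}{1134511}$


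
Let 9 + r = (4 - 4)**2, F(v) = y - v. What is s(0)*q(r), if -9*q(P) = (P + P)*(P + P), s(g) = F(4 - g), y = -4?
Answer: 288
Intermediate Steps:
F(v) = -4 - v
r = -9 (r = -9 + (4 - 4)**2 = -9 + 0**2 = -9 + 0 = -9)
s(g) = -8 + g (s(g) = -4 - (4 - g) = -4 + (-4 + g) = -8 + g)
q(P) = -4*P**2/9 (q(P) = -(P + P)*(P + P)/9 = -2*P*2*P/9 = -4*P**2/9)
s(0)*q(r) = (-8 + 0)*(-4/9*(-9)**2) = -(-32)*81/9 = -8*(-36) = 288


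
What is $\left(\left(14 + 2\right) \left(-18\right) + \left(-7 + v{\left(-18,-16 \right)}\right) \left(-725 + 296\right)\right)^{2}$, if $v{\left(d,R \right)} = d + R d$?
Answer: $12795003225$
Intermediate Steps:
$\left(\left(14 + 2\right) \left(-18\right) + \left(-7 + v{\left(-18,-16 \right)}\right) \left(-725 + 296\right)\right)^{2} = \left(\left(14 + 2\right) \left(-18\right) + \left(-7 - 18 \left(1 - 16\right)\right) \left(-725 + 296\right)\right)^{2} = \left(16 \left(-18\right) + \left(-7 - -270\right) \left(-429\right)\right)^{2} = \left(-288 + \left(-7 + 270\right) \left(-429\right)\right)^{2} = \left(-288 + 263 \left(-429\right)\right)^{2} = \left(-288 - 112827\right)^{2} = \left(-113115\right)^{2} = 12795003225$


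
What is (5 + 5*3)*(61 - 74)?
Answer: -260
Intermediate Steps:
(5 + 5*3)*(61 - 74) = (5 + 15)*(-13) = 20*(-13) = -260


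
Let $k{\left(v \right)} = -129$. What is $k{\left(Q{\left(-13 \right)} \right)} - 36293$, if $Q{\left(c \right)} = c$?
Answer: $-36422$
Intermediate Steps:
$k{\left(Q{\left(-13 \right)} \right)} - 36293 = -129 - 36293 = -36422$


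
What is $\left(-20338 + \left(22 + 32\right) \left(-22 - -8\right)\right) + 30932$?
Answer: $9838$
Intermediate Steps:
$\left(-20338 + \left(22 + 32\right) \left(-22 - -8\right)\right) + 30932 = \left(-20338 + 54 \left(-22 + \left(-35 + 43\right)\right)\right) + 30932 = \left(-20338 + 54 \left(-22 + 8\right)\right) + 30932 = \left(-20338 + 54 \left(-14\right)\right) + 30932 = \left(-20338 - 756\right) + 30932 = -21094 + 30932 = 9838$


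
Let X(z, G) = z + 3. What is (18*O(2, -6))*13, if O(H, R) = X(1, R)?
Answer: 936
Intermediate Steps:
X(z, G) = 3 + z
O(H, R) = 4 (O(H, R) = 3 + 1 = 4)
(18*O(2, -6))*13 = (18*4)*13 = 72*13 = 936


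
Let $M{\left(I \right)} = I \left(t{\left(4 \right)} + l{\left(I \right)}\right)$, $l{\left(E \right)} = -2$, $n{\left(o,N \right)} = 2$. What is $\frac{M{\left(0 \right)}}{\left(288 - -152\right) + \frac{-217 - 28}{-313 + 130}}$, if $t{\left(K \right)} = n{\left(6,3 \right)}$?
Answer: $0$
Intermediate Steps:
$t{\left(K \right)} = 2$
$M{\left(I \right)} = 0$ ($M{\left(I \right)} = I \left(2 - 2\right) = I 0 = 0$)
$\frac{M{\left(0 \right)}}{\left(288 - -152\right) + \frac{-217 - 28}{-313 + 130}} = \frac{0}{\left(288 - -152\right) + \frac{-217 - 28}{-313 + 130}} = \frac{0}{\left(288 + 152\right) - \frac{245}{-183}} = \frac{0}{440 - - \frac{245}{183}} = \frac{0}{440 + \frac{245}{183}} = \frac{0}{\frac{80765}{183}} = 0 \cdot \frac{183}{80765} = 0$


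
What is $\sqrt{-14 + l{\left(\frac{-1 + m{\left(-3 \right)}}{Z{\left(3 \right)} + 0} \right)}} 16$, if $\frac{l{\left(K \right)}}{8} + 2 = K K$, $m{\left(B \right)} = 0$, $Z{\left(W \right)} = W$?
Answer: $\frac{16 i \sqrt{262}}{3} \approx 86.328 i$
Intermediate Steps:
$l{\left(K \right)} = -16 + 8 K^{2}$ ($l{\left(K \right)} = -16 + 8 K K = -16 + 8 K^{2}$)
$\sqrt{-14 + l{\left(\frac{-1 + m{\left(-3 \right)}}{Z{\left(3 \right)} + 0} \right)}} 16 = \sqrt{-14 - \left(16 - 8 \left(\frac{-1 + 0}{3 + 0}\right)^{2}\right)} 16 = \sqrt{-14 - \left(16 - 8 \left(- \frac{1}{3}\right)^{2}\right)} 16 = \sqrt{-14 + \left(-16 + 8 \cdot \frac{1}{9}\right)} 16 = \sqrt{-14 + \left(-16 + \frac{8}{9}\right)} 16 = \sqrt{-14 - \frac{136}{9}} \cdot 16 = \sqrt{- \frac{262}{9}} \cdot 16 = \frac{i \sqrt{262}}{3} \cdot 16 = \frac{16 i \sqrt{262}}{3}$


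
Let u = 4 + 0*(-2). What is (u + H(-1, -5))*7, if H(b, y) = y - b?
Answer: 0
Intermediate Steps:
u = 4 (u = 4 + 0 = 4)
(u + H(-1, -5))*7 = (4 + (-5 - 1*(-1)))*7 = (4 + (-5 + 1))*7 = (4 - 4)*7 = 0*7 = 0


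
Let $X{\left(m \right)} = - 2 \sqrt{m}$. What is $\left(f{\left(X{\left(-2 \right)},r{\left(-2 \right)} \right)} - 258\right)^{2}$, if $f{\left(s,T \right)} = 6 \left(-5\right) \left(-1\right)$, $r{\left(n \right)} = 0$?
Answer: $51984$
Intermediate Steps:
$f{\left(s,T \right)} = 30$ ($f{\left(s,T \right)} = \left(-30\right) \left(-1\right) = 30$)
$\left(f{\left(X{\left(-2 \right)},r{\left(-2 \right)} \right)} - 258\right)^{2} = \left(30 - 258\right)^{2} = \left(-228\right)^{2} = 51984$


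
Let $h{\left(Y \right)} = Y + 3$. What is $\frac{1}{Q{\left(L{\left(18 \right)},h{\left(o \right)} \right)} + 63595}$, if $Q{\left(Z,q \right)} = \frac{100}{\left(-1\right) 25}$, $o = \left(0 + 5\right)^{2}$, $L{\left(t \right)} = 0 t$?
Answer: $\frac{1}{63591} \approx 1.5725 \cdot 10^{-5}$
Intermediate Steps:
$L{\left(t \right)} = 0$
$o = 25$ ($o = 5^{2} = 25$)
$h{\left(Y \right)} = 3 + Y$
$Q{\left(Z,q \right)} = -4$ ($Q{\left(Z,q \right)} = \frac{100}{-25} = 100 \left(- \frac{1}{25}\right) = -4$)
$\frac{1}{Q{\left(L{\left(18 \right)},h{\left(o \right)} \right)} + 63595} = \frac{1}{-4 + 63595} = \frac{1}{63591}$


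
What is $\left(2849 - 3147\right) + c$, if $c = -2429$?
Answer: $-2727$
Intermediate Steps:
$\left(2849 - 3147\right) + c = \left(2849 - 3147\right) - 2429 = -298 - 2429 = -2727$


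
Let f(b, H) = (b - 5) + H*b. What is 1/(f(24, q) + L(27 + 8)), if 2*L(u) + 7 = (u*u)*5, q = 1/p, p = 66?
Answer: 11/33862 ≈ 0.00032485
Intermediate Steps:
q = 1/66 ≈ 0.015152
f(b, H) = -5 + b + H*b (f(b, H) = (-5 + b) + H*b = -5 + b + H*b)
L(u) = -7/2 + 5*u²/2 (L(u) = -7/2 + ((u*u)*5)/2 = -7/2 + (u²*5)/2 = -7/2 + (5*u²)/2 = -7/2 + 5*u²/2)
1/(f(24, q) + L(27 + 8)) = 1/((-5 + 24 + (1/66)*24) + (-7/2 + 5*(27 + 8)²/2)) = 1/((-5 + 24 + 4/11) + (-7/2 + (5/2)*35²)) = 1/(213/11 + (-7/2 + (5/2)*1225)) = 1/(213/11 + (-7/2 + 6125/2)) = 1/(213/11 + 3059) = 1/(33862/11) = 11/33862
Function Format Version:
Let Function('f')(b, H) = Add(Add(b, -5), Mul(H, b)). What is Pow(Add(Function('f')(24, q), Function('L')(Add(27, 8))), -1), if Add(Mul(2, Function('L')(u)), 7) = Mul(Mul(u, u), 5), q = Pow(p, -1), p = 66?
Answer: Rational(11, 33862) ≈ 0.00032485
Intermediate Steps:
q = Rational(1, 66) (q = Pow(66, -1) = Rational(1, 66) ≈ 0.015152)
Function('f')(b, H) = Add(-5, b, Mul(H, b)) (Function('f')(b, H) = Add(Add(-5, b), Mul(H, b)) = Add(-5, b, Mul(H, b)))
Function('L')(u) = Add(Rational(-7, 2), Mul(Rational(5, 2), Pow(u, 2))) (Function('L')(u) = Add(Rational(-7, 2), Mul(Rational(1, 2), Mul(Mul(u, u), 5))) = Add(Rational(-7, 2), Mul(Rational(1, 2), Mul(Pow(u, 2), 5))) = Add(Rational(-7, 2), Mul(Rational(1, 2), Mul(5, Pow(u, 2)))) = Add(Rational(-7, 2), Mul(Rational(5, 2), Pow(u, 2))))
Pow(Add(Function('f')(24, q), Function('L')(Add(27, 8))), -1) = Pow(Add(Add(-5, 24, Mul(Rational(1, 66), 24)), Add(Rational(-7, 2), Mul(Rational(5, 2), Pow(Add(27, 8), 2)))), -1) = Pow(Add(Add(-5, 24, Rational(4, 11)), Add(Rational(-7, 2), Mul(Rational(5, 2), Pow(35, 2)))), -1) = Pow(Add(Rational(213, 11), Add(Rational(-7, 2), Mul(Rational(5, 2), 1225))), -1) = Pow(Add(Rational(213, 11), Add(Rational(-7, 2), Rational(6125, 2))), -1) = Pow(Add(Rational(213, 11), 3059), -1) = Pow(Rational(33862, 11), -1) = Rational(11, 33862)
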